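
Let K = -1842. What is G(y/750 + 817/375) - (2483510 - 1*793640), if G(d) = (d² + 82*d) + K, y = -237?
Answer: -951500132891/562500 ≈ -1.6916e+6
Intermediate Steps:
G(d) = -1842 + d² + 82*d (G(d) = (d² + 82*d) - 1842 = -1842 + d² + 82*d)
G(y/750 + 817/375) - (2483510 - 1*793640) = (-1842 + (-237/750 + 817/375)² + 82*(-237/750 + 817/375)) - (2483510 - 1*793640) = (-1842 + (-237*1/750 + 817*(1/375))² + 82*(-237*1/750 + 817*(1/375))) - (2483510 - 793640) = (-1842 + (-79/250 + 817/375)² + 82*(-79/250 + 817/375)) - 1*1689870 = (-1842 + (1397/750)² + 82*(1397/750)) - 1689870 = (-1842 + 1951609/562500 + 57277/375) - 1689870 = -948257891/562500 - 1689870 = -951500132891/562500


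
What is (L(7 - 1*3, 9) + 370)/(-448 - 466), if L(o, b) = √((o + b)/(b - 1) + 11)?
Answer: -185/457 - √202/3656 ≈ -0.40870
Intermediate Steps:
L(o, b) = √(11 + (b + o)/(-1 + b)) (L(o, b) = √((b + o)/(-1 + b) + 11) = √(11 + (b + o)/(-1 + b)))
(L(7 - 1*3, 9) + 370)/(-448 - 466) = (√((-11 + (7 - 1*3) + 12*9)/(-1 + 9)) + 370)/(-448 - 466) = (√((-11 + (7 - 3) + 108)/8) + 370)/(-914) = (√((-11 + 4 + 108)/8) + 370)*(-1/914) = (√((⅛)*101) + 370)*(-1/914) = (√(101/8) + 370)*(-1/914) = (√202/4 + 370)*(-1/914) = (370 + √202/4)*(-1/914) = -185/457 - √202/3656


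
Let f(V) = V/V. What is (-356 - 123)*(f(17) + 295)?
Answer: -141784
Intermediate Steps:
f(V) = 1
(-356 - 123)*(f(17) + 295) = (-356 - 123)*(1 + 295) = -479*296 = -141784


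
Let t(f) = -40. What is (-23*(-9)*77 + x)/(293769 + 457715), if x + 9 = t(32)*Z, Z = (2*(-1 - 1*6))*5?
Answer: 9365/375742 ≈ 0.024924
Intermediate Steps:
Z = -70 (Z = (2*(-1 - 6))*5 = (2*(-7))*5 = -14*5 = -70)
x = 2791 (x = -9 - 40*(-70) = -9 + 2800 = 2791)
(-23*(-9)*77 + x)/(293769 + 457715) = (-23*(-9)*77 + 2791)/(293769 + 457715) = (207*77 + 2791)/751484 = (15939 + 2791)*(1/751484) = 18730*(1/751484) = 9365/375742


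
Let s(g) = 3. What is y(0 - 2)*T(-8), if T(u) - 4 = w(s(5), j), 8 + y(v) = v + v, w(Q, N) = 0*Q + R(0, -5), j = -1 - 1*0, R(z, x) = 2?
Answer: -72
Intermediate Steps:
j = -1 (j = -1 + 0 = -1)
w(Q, N) = 2 (w(Q, N) = 0*Q + 2 = 0 + 2 = 2)
y(v) = -8 + 2*v (y(v) = -8 + (v + v) = -8 + 2*v)
T(u) = 6 (T(u) = 4 + 2 = 6)
y(0 - 2)*T(-8) = (-8 + 2*(0 - 2))*6 = (-8 + 2*(-2))*6 = (-8 - 4)*6 = -12*6 = -72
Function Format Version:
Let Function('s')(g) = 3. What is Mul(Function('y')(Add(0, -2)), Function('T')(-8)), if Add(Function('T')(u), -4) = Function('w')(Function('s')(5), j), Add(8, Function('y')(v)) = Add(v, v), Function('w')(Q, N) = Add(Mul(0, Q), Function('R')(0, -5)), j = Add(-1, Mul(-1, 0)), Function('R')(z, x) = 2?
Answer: -72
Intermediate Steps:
j = -1 (j = Add(-1, 0) = -1)
Function('w')(Q, N) = 2 (Function('w')(Q, N) = Add(Mul(0, Q), 2) = Add(0, 2) = 2)
Function('y')(v) = Add(-8, Mul(2, v)) (Function('y')(v) = Add(-8, Add(v, v)) = Add(-8, Mul(2, v)))
Function('T')(u) = 6 (Function('T')(u) = Add(4, 2) = 6)
Mul(Function('y')(Add(0, -2)), Function('T')(-8)) = Mul(Add(-8, Mul(2, Add(0, -2))), 6) = Mul(Add(-8, Mul(2, -2)), 6) = Mul(Add(-8, -4), 6) = Mul(-12, 6) = -72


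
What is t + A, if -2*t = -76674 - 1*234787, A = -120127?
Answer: 71207/2 ≈ 35604.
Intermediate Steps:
t = 311461/2 (t = -(-76674 - 1*234787)/2 = -(-76674 - 234787)/2 = -½*(-311461) = 311461/2 ≈ 1.5573e+5)
t + A = 311461/2 - 120127 = 71207/2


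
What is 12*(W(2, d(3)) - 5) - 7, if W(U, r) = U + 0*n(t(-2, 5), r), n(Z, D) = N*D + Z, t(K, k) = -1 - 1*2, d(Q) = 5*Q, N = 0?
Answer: -43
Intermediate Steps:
t(K, k) = -3 (t(K, k) = -1 - 2 = -3)
n(Z, D) = Z (n(Z, D) = 0*D + Z = 0 + Z = Z)
W(U, r) = U (W(U, r) = U + 0*(-3) = U + 0 = U)
12*(W(2, d(3)) - 5) - 7 = 12*(2 - 5) - 7 = 12*(-3) - 7 = -36 - 7 = -43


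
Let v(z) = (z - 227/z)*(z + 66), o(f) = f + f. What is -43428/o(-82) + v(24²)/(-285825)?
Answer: 296452888937/1125007200 ≈ 263.51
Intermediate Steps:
o(f) = 2*f
v(z) = (66 + z)*(z - 227/z) (v(z) = (z - 227/z)*(66 + z) = (66 + z)*(z - 227/z))
-43428/o(-82) + v(24²)/(-285825) = -43428/(2*(-82)) + (-227 + (24²)² - 14982/(24²) + 66*24²)/(-285825) = -43428/(-164) + (-227 + 576² - 14982/576 + 66*576)*(-1/285825) = -43428*(-1/164) + (-227 + 331776 - 14982*1/576 + 38016)*(-1/285825) = 10857/41 + (-227 + 331776 - 2497/96 + 38016)*(-1/285825) = 10857/41 + (35475743/96)*(-1/285825) = 10857/41 - 35475743/27439200 = 296452888937/1125007200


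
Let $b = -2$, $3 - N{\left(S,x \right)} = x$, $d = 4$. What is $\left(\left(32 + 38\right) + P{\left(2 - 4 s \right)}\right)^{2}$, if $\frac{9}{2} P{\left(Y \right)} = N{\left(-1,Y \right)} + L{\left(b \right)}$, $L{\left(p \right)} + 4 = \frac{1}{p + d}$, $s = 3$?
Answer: $\frac{421201}{81} \approx 5200.0$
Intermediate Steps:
$N{\left(S,x \right)} = 3 - x$
$L{\left(p \right)} = -4 + \frac{1}{4 + p}$ ($L{\left(p \right)} = -4 + \frac{1}{p + 4} = -4 + \frac{1}{4 + p}$)
$P{\left(Y \right)} = - \frac{1}{9} - \frac{2 Y}{9}$ ($P{\left(Y \right)} = \frac{2 \left(\left(3 - Y\right) + \frac{-15 - -8}{4 - 2}\right)}{9} = \frac{2 \left(\left(3 - Y\right) + \frac{-15 + 8}{2}\right)}{9} = \frac{2 \left(\left(3 - Y\right) + \frac{1}{2} \left(-7\right)\right)}{9} = \frac{2 \left(\left(3 - Y\right) - \frac{7}{2}\right)}{9} = \frac{2 \left(- \frac{1}{2} - Y\right)}{9} = - \frac{1}{9} - \frac{2 Y}{9}$)
$\left(\left(32 + 38\right) + P{\left(2 - 4 s \right)}\right)^{2} = \left(\left(32 + 38\right) - \left(\frac{1}{9} + \frac{2 \left(2 - 12\right)}{9}\right)\right)^{2} = \left(70 - \left(\frac{1}{9} + \frac{2 \left(2 - 12\right)}{9}\right)\right)^{2} = \left(70 - - \frac{19}{9}\right)^{2} = \left(70 + \left(- \frac{1}{9} + \frac{20}{9}\right)\right)^{2} = \left(70 + \frac{19}{9}\right)^{2} = \left(\frac{649}{9}\right)^{2} = \frac{421201}{81}$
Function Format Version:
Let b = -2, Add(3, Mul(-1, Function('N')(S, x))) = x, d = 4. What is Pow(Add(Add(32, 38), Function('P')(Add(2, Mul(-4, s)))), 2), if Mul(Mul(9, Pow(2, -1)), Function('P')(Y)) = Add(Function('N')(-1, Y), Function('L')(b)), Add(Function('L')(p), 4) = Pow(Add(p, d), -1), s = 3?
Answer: Rational(421201, 81) ≈ 5200.0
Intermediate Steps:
Function('N')(S, x) = Add(3, Mul(-1, x))
Function('L')(p) = Add(-4, Pow(Add(4, p), -1)) (Function('L')(p) = Add(-4, Pow(Add(p, 4), -1)) = Add(-4, Pow(Add(4, p), -1)))
Function('P')(Y) = Add(Rational(-1, 9), Mul(Rational(-2, 9), Y)) (Function('P')(Y) = Mul(Rational(2, 9), Add(Add(3, Mul(-1, Y)), Mul(Pow(Add(4, -2), -1), Add(-15, Mul(-4, -2))))) = Mul(Rational(2, 9), Add(Add(3, Mul(-1, Y)), Mul(Pow(2, -1), Add(-15, 8)))) = Mul(Rational(2, 9), Add(Add(3, Mul(-1, Y)), Mul(Rational(1, 2), -7))) = Mul(Rational(2, 9), Add(Add(3, Mul(-1, Y)), Rational(-7, 2))) = Mul(Rational(2, 9), Add(Rational(-1, 2), Mul(-1, Y))) = Add(Rational(-1, 9), Mul(Rational(-2, 9), Y)))
Pow(Add(Add(32, 38), Function('P')(Add(2, Mul(-4, s)))), 2) = Pow(Add(Add(32, 38), Add(Rational(-1, 9), Mul(Rational(-2, 9), Add(2, Mul(-4, 3))))), 2) = Pow(Add(70, Add(Rational(-1, 9), Mul(Rational(-2, 9), Add(2, -12)))), 2) = Pow(Add(70, Add(Rational(-1, 9), Mul(Rational(-2, 9), -10))), 2) = Pow(Add(70, Add(Rational(-1, 9), Rational(20, 9))), 2) = Pow(Add(70, Rational(19, 9)), 2) = Pow(Rational(649, 9), 2) = Rational(421201, 81)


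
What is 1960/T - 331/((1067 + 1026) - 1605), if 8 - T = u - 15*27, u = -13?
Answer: 407737/103944 ≈ 3.9227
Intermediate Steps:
T = 426 (T = 8 - (-13 - 15*27) = 8 - (-13 - 405) = 8 - 1*(-418) = 8 + 418 = 426)
1960/T - 331/((1067 + 1026) - 1605) = 1960/426 - 331/((1067 + 1026) - 1605) = 1960*(1/426) - 331/(2093 - 1605) = 980/213 - 331/488 = 407737/103944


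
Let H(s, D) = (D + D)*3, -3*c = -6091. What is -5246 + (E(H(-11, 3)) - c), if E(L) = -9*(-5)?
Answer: -21694/3 ≈ -7231.3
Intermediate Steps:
c = 6091/3 (c = -1/3*(-6091) = 6091/3 ≈ 2030.3)
H(s, D) = 6*D (H(s, D) = (2*D)*3 = 6*D)
E(L) = 45
-5246 + (E(H(-11, 3)) - c) = -5246 + (45 - 1*6091/3) = -5246 + (45 - 6091/3) = -5246 - 5956/3 = -21694/3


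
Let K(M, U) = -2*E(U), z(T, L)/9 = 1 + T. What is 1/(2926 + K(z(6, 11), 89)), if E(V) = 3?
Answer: 1/2920 ≈ 0.00034247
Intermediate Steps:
z(T, L) = 9 + 9*T (z(T, L) = 9*(1 + T) = 9 + 9*T)
K(M, U) = -6 (K(M, U) = -2*3 = -6)
1/(2926 + K(z(6, 11), 89)) = 1/(2926 - 6) = 1/2920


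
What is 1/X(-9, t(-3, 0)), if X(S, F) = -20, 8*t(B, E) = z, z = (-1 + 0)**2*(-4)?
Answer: -1/20 ≈ -0.050000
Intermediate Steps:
z = -4 (z = (-1)**2*(-4) = 1*(-4) = -4)
t(B, E) = -1/2 (t(B, E) = (1/8)*(-4) = -1/2)
1/X(-9, t(-3, 0)) = 1/(-20) = -1/20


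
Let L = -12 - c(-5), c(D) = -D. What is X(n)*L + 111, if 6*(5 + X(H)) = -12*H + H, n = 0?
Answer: 196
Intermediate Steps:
X(H) = -5 - 11*H/6 (X(H) = -5 + (-12*H + H)/6 = -5 + (-11*H)/6 = -5 - 11*H/6)
L = -17 (L = -12 - (-1)*(-5) = -12 - 1*5 = -12 - 5 = -17)
X(n)*L + 111 = (-5 - 11/6*0)*(-17) + 111 = (-5 + 0)*(-17) + 111 = -5*(-17) + 111 = 85 + 111 = 196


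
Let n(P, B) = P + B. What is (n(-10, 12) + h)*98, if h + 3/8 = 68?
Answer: 27293/4 ≈ 6823.3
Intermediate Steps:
n(P, B) = B + P
h = 541/8 (h = -3/8 + 68 = 541/8 ≈ 67.625)
(n(-10, 12) + h)*98 = ((12 - 10) + 541/8)*98 = (2 + 541/8)*98 = (557/8)*98 = 27293/4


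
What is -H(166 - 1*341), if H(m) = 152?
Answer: -152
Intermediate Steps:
-H(166 - 1*341) = -1*152 = -152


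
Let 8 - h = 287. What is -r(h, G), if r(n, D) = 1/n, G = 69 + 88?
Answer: 1/279 ≈ 0.0035842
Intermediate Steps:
h = -279 (h = 8 - 1*287 = 8 - 287 = -279)
G = 157
-r(h, G) = -1/(-279) = -1*(-1/279) = 1/279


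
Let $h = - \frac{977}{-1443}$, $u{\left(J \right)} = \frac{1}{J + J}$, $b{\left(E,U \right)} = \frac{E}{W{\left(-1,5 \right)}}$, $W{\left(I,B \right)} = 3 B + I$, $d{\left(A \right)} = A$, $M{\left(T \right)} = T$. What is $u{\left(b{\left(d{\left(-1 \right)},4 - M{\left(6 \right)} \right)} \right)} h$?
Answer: $- \frac{6839}{1443} \approx -4.7394$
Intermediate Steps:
$W{\left(I,B \right)} = I + 3 B$
$b{\left(E,U \right)} = \frac{E}{14}$ ($b{\left(E,U \right)} = \frac{E}{-1 + 3 \cdot 5} = \frac{E}{-1 + 15} = \frac{E}{14}$)
$u{\left(J \right)} = \frac{1}{2 J}$
$h = \frac{977}{1443}$ ($h = \left(-977\right) \left(- \frac{1}{1443}\right) = \frac{977}{1443} \approx 0.67706$)
$u{\left(b{\left(d{\left(-1 \right)},4 - M{\left(6 \right)} \right)} \right)} h = \frac{1}{2 \cdot \frac{1}{14} \left(-1\right)} \frac{977}{1443} = \frac{1}{2 \left(- \frac{1}{14}\right)} \frac{977}{1443} = \frac{1}{2} \left(-14\right) \frac{977}{1443} = \left(-7\right) \frac{977}{1443} = - \frac{6839}{1443}$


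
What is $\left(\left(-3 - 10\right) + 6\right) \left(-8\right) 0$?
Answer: $0$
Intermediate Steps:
$\left(\left(-3 - 10\right) + 6\right) \left(-8\right) 0 = \left(-13 + 6\right) \left(-8\right) 0 = \left(-7\right) \left(-8\right) 0 = 56 \cdot 0 = 0$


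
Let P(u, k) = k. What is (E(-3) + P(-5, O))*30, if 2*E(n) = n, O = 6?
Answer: 135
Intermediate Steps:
E(n) = n/2
(E(-3) + P(-5, O))*30 = ((½)*(-3) + 6)*30 = (-3/2 + 6)*30 = (9/2)*30 = 135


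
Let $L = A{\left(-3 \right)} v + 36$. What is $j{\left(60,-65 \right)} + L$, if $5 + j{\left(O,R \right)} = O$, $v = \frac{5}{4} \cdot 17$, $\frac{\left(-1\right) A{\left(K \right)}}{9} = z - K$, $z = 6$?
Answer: $- \frac{6521}{4} \approx -1630.3$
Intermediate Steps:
$A{\left(K \right)} = -54 + 9 K$ ($A{\left(K \right)} = - 9 \left(6 - K\right) = -54 + 9 K$)
$v = \frac{85}{4}$ ($v = 5 \cdot \frac{1}{4} \cdot 17 = \frac{5}{4} \cdot 17 = \frac{85}{4} \approx 21.25$)
$j{\left(O,R \right)} = -5 + O$
$L = - \frac{6741}{4}$ ($L = \left(-54 + 9 \left(-3\right)\right) \frac{85}{4} + 36 = \left(-54 - 27\right) \frac{85}{4} + 36 = \left(-81\right) \frac{85}{4} + 36 = - \frac{6885}{4} + 36 = - \frac{6741}{4} \approx -1685.3$)
$j{\left(60,-65 \right)} + L = \left(-5 + 60\right) - \frac{6741}{4} = 55 - \frac{6741}{4} = - \frac{6521}{4}$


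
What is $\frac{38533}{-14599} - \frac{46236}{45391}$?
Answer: $- \frac{2424050767}{662663209} \approx -3.658$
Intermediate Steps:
$\frac{38533}{-14599} - \frac{46236}{45391} = 38533 \left(- \frac{1}{14599}\right) - \frac{46236}{45391} = - \frac{38533}{14599} - \frac{46236}{45391} = - \frac{2424050767}{662663209}$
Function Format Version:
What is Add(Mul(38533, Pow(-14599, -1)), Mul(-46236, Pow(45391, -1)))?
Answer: Rational(-2424050767, 662663209) ≈ -3.6580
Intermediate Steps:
Add(Mul(38533, Pow(-14599, -1)), Mul(-46236, Pow(45391, -1))) = Add(Mul(38533, Rational(-1, 14599)), Mul(-46236, Rational(1, 45391))) = Add(Rational(-38533, 14599), Rational(-46236, 45391)) = Rational(-2424050767, 662663209)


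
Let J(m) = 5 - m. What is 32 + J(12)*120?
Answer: -808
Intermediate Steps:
32 + J(12)*120 = 32 + (5 - 1*12)*120 = 32 + (5 - 12)*120 = 32 - 7*120 = 32 - 840 = -808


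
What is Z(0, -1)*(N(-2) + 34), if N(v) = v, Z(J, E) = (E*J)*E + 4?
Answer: 128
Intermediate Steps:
Z(J, E) = 4 + J*E² (Z(J, E) = J*E² + 4 = 4 + J*E²)
Z(0, -1)*(N(-2) + 34) = (4 + 0*(-1)²)*(-2 + 34) = (4 + 0*1)*32 = (4 + 0)*32 = 4*32 = 128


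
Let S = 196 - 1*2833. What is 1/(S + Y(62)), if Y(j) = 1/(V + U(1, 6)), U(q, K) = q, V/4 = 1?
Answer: -5/13184 ≈ -0.00037925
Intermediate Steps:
V = 4 (V = 4*1 = 4)
Y(j) = ⅕ (Y(j) = 1/(4 + 1) = 1/5 = ⅕)
S = -2637 (S = 196 - 2833 = -2637)
1/(S + Y(62)) = 1/(-2637 + ⅕) = 1/(-13184/5) = -5/13184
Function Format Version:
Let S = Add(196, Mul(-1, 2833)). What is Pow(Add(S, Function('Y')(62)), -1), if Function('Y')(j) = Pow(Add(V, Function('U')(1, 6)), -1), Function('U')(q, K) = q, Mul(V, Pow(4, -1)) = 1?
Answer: Rational(-5, 13184) ≈ -0.00037925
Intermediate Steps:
V = 4 (V = Mul(4, 1) = 4)
Function('Y')(j) = Rational(1, 5) (Function('Y')(j) = Pow(Add(4, 1), -1) = Pow(5, -1) = Rational(1, 5))
S = -2637 (S = Add(196, -2833) = -2637)
Pow(Add(S, Function('Y')(62)), -1) = Pow(Add(-2637, Rational(1, 5)), -1) = Pow(Rational(-13184, 5), -1) = Rational(-5, 13184)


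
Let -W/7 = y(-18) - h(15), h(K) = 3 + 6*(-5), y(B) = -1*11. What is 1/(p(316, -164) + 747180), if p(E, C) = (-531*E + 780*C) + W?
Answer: 1/451352 ≈ 2.2156e-6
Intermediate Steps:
y(B) = -11
h(K) = -27 (h(K) = 3 - 30 = -27)
W = -112 (W = -7*(-11 - 1*(-27)) = -7*(-11 + 27) = -7*16 = -112)
p(E, C) = -112 - 531*E + 780*C (p(E, C) = (-531*E + 780*C) - 112 = -112 - 531*E + 780*C)
1/(p(316, -164) + 747180) = 1/((-112 - 531*316 + 780*(-164)) + 747180) = 1/((-112 - 167796 - 127920) + 747180) = 1/(-295828 + 747180) = 1/451352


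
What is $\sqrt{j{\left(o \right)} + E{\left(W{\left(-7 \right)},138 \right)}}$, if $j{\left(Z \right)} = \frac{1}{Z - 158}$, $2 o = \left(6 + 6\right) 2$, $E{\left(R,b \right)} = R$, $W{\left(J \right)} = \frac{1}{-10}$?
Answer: $\frac{i \sqrt{14235}}{365} \approx 0.32688 i$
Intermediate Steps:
$W{\left(J \right)} = - \frac{1}{10}$
$o = 12$ ($o = \frac{\left(6 + 6\right) 2}{2} = \frac{12 \cdot 2}{2} = \frac{1}{2} \cdot 24 = 12$)
$j{\left(Z \right)} = \frac{1}{-158 + Z}$
$\sqrt{j{\left(o \right)} + E{\left(W{\left(-7 \right)},138 \right)}} = \sqrt{\frac{1}{-158 + 12} - \frac{1}{10}} = \sqrt{\frac{1}{-146} - \frac{1}{10}} = \sqrt{- \frac{1}{146} - \frac{1}{10}} = \sqrt{- \frac{39}{365}} = \frac{i \sqrt{14235}}{365}$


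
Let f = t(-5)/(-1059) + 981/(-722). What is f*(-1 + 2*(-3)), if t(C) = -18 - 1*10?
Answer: 7130641/764598 ≈ 9.3260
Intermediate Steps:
t(C) = -28 (t(C) = -18 - 10 = -28)
f = -1018663/764598 (f = -28/(-1059) + 981/(-722) = -28*(-1/1059) + 981*(-1/722) = 28/1059 - 981/722 = -1018663/764598 ≈ -1.3323)
f*(-1 + 2*(-3)) = -1018663*(-1 + 2*(-3))/764598 = -1018663*(-1 - 6)/764598 = -1018663/764598*(-7) = 7130641/764598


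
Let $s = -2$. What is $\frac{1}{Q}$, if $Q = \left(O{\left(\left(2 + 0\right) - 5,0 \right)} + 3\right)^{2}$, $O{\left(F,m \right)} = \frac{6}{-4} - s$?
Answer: $\frac{4}{49} \approx 0.081633$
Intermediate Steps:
$O{\left(F,m \right)} = \frac{1}{2}$ ($O{\left(F,m \right)} = \frac{6}{-4} - -2 = 6 \left(- \frac{1}{4}\right) + 2 = - \frac{3}{2} + 2 = \frac{1}{2}$)
$Q = \frac{49}{4}$ ($Q = \left(\frac{1}{2} + 3\right)^{2} = \left(\frac{7}{2}\right)^{2} = \frac{49}{4} \approx 12.25$)
$\frac{1}{Q} = \frac{1}{\frac{49}{4}} = \frac{4}{49}$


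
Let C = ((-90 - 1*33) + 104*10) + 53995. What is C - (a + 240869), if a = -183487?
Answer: -2470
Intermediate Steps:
C = 54912 (C = ((-90 - 33) + 1040) + 53995 = (-123 + 1040) + 53995 = 917 + 53995 = 54912)
C - (a + 240869) = 54912 - (-183487 + 240869) = 54912 - 1*57382 = 54912 - 57382 = -2470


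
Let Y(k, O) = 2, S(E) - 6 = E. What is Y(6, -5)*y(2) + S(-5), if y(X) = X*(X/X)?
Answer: 5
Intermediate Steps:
S(E) = 6 + E
y(X) = X (y(X) = X*1 = X)
Y(6, -5)*y(2) + S(-5) = 2*2 + (6 - 5) = 4 + 1 = 5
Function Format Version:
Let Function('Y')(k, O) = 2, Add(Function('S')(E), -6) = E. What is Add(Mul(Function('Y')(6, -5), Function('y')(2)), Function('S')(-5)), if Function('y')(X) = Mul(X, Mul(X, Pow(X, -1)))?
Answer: 5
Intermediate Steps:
Function('S')(E) = Add(6, E)
Function('y')(X) = X (Function('y')(X) = Mul(X, 1) = X)
Add(Mul(Function('Y')(6, -5), Function('y')(2)), Function('S')(-5)) = Add(Mul(2, 2), Add(6, -5)) = Add(4, 1) = 5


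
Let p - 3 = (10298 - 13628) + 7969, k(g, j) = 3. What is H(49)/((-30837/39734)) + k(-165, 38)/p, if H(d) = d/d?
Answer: -184352717/143145354 ≈ -1.2879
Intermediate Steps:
H(d) = 1
p = 4642 (p = 3 + ((10298 - 13628) + 7969) = 3 + (-3330 + 7969) = 3 + 4639 = 4642)
H(49)/((-30837/39734)) + k(-165, 38)/p = 1/(-30837/39734) + 3/4642 = 1*(-39734/30837) + 3/4642 = -39734/30837 + 3/4642 = -184352717/143145354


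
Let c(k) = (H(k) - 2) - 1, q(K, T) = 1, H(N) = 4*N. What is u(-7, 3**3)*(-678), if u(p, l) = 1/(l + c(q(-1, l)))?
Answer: -339/14 ≈ -24.214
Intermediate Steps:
c(k) = -3 + 4*k (c(k) = (4*k - 2) - 1 = (-2 + 4*k) - 1 = -3 + 4*k)
u(p, l) = 1/(1 + l) (u(p, l) = 1/(l + (-3 + 4*1)) = 1/(l + (-3 + 4)) = 1/(l + 1) = 1/(1 + l))
u(-7, 3**3)*(-678) = -678/(1 + 3**3) = -678/(1 + 27) = -678/28 = (1/28)*(-678) = -339/14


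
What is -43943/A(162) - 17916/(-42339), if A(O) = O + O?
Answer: -618232631/4572612 ≈ -135.20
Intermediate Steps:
A(O) = 2*O
-43943/A(162) - 17916/(-42339) = -43943/(2*162) - 17916/(-42339) = -43943/324 - 17916*(-1/42339) = -43943*1/324 + 5972/14113 = -43943/324 + 5972/14113 = -618232631/4572612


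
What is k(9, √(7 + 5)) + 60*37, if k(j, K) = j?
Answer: 2229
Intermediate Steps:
k(9, √(7 + 5)) + 60*37 = 9 + 60*37 = 9 + 2220 = 2229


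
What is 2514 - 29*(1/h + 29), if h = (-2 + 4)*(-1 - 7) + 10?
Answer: 10067/6 ≈ 1677.8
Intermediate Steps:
h = -6 (h = 2*(-8) + 10 = -16 + 10 = -6)
2514 - 29*(1/h + 29) = 2514 - 29*(1/(-6) + 29) = 2514 - 29*(-1/6 + 29) = 2514 - 29*173/6 = 2514 - 5017/6 = 10067/6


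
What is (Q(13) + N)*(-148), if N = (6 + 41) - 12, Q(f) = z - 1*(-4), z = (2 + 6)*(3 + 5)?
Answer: -15244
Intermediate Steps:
z = 64 (z = 8*8 = 64)
Q(f) = 68 (Q(f) = 64 - 1*(-4) = 64 + 4 = 68)
N = 35 (N = 47 - 12 = 35)
(Q(13) + N)*(-148) = (68 + 35)*(-148) = 103*(-148) = -15244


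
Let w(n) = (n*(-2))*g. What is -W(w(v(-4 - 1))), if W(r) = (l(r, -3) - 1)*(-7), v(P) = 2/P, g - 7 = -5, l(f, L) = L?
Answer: -28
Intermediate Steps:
g = 2 (g = 7 - 5 = 2)
w(n) = -4*n (w(n) = (n*(-2))*2 = -2*n*2 = -4*n)
W(r) = 28 (W(r) = (-3 - 1)*(-7) = -4*(-7) = 28)
-W(w(v(-4 - 1))) = -1*28 = -28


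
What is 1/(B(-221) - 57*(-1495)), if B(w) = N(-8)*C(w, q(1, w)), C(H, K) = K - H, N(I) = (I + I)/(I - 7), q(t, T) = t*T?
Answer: 1/85215 ≈ 1.1735e-5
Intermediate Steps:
q(t, T) = T*t
N(I) = 2*I/(-7 + I) (N(I) = (2*I)/(-7 + I) = 2*I/(-7 + I))
B(w) = 0 (B(w) = (2*(-8)/(-7 - 8))*(w*1 - w) = (2*(-8)/(-15))*(w - w) = (2*(-8)*(-1/15))*0 = (16/15)*0 = 0)
1/(B(-221) - 57*(-1495)) = 1/(0 - 57*(-1495)) = 1/(0 + 85215) = 1/85215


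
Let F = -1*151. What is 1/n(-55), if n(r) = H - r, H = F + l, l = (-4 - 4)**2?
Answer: -1/32 ≈ -0.031250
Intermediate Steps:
l = 64 (l = (-8)**2 = 64)
F = -151
H = -87 (H = -151 + 64 = -87)
n(r) = -87 - r
1/n(-55) = 1/(-87 - 1*(-55)) = 1/(-87 + 55) = 1/(-32) = -1/32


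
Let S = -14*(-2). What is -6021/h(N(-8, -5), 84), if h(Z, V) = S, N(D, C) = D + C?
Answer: -6021/28 ≈ -215.04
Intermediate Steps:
S = 28
N(D, C) = C + D
h(Z, V) = 28
-6021/h(N(-8, -5), 84) = -6021/28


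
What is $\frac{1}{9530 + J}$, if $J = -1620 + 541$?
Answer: $\frac{1}{8451} \approx 0.00011833$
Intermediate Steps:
$J = -1079$
$\frac{1}{9530 + J} = \frac{1}{9530 - 1079} = \frac{1}{8451}$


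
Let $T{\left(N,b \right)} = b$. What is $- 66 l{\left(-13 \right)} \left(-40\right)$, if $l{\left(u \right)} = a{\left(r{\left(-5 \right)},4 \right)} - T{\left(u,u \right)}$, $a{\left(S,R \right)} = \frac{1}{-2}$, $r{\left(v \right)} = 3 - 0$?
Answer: $33000$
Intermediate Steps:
$r{\left(v \right)} = 3$ ($r{\left(v \right)} = 3 + 0 = 3$)
$a{\left(S,R \right)} = - \frac{1}{2}$
$l{\left(u \right)} = - \frac{1}{2} - u$
$- 66 l{\left(-13 \right)} \left(-40\right) = - 66 \left(- \frac{1}{2} - -13\right) \left(-40\right) = - 66 \left(- \frac{1}{2} + 13\right) \left(-40\right) = \left(-66\right) \frac{25}{2} \left(-40\right) = \left(-825\right) \left(-40\right) = 33000$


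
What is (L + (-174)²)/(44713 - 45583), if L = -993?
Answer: -9761/290 ≈ -33.659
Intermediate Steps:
(L + (-174)²)/(44713 - 45583) = (-993 + (-174)²)/(44713 - 45583) = (-993 + 30276)/(-870) = 29283*(-1/870) = -9761/290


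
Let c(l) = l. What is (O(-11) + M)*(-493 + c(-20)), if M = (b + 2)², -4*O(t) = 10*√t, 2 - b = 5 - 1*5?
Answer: -8208 + 2565*I*√11/2 ≈ -8208.0 + 4253.6*I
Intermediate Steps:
b = 2 (b = 2 - (5 - 1*5) = 2 - (5 - 5) = 2 - 1*0 = 2 + 0 = 2)
O(t) = -5*√t/2
M = 16 (M = (2 + 2)² = 4² = 16)
(O(-11) + M)*(-493 + c(-20)) = (-5*I*√11/2 + 16)*(-493 - 20) = (-5*I*√11/2 + 16)*(-513) = (16 - 5*I*√11/2)*(-513) = -8208 + 2565*I*√11/2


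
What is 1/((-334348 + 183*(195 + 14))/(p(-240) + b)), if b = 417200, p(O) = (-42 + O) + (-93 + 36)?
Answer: -416861/296101 ≈ -1.4078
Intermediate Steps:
p(O) = -99 + O (p(O) = (-42 + O) - 57 = -99 + O)
1/((-334348 + 183*(195 + 14))/(p(-240) + b)) = 1/((-334348 + 183*(195 + 14))/((-99 - 240) + 417200)) = 1/((-334348 + 183*209)/(-339 + 417200)) = 1/((-334348 + 38247)/416861) = 1/(-296101*1/416861) = 1/(-296101/416861) = -416861/296101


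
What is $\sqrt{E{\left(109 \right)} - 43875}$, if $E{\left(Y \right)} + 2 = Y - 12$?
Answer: $2 i \sqrt{10945} \approx 209.24 i$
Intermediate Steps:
$E{\left(Y \right)} = -14 + Y$ ($E{\left(Y \right)} = -2 + \left(Y - 12\right) = -2 + \left(-12 + Y\right) = -14 + Y$)
$\sqrt{E{\left(109 \right)} - 43875} = \sqrt{\left(-14 + 109\right) - 43875} = \sqrt{95 - 43875} = \sqrt{-43780} = 2 i \sqrt{10945}$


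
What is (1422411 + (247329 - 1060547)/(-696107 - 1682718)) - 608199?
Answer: 1936868674118/2378825 ≈ 8.1421e+5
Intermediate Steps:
(1422411 + (247329 - 1060547)/(-696107 - 1682718)) - 608199 = (1422411 - 813218/(-2378825)) - 608199 = (1422411 - 813218*(-1/2378825)) - 608199 = (1422411 + 813218/2378825) - 608199 = 3383667660293/2378825 - 608199 = 1936868674118/2378825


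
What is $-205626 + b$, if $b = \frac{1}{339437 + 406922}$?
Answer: $- \frac{153470815733}{746359} \approx -2.0563 \cdot 10^{5}$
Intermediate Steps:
$b = \frac{1}{746359} \approx 1.3398 \cdot 10^{-6}$
$-205626 + b = -205626 + \frac{1}{746359} = - \frac{153470815733}{746359}$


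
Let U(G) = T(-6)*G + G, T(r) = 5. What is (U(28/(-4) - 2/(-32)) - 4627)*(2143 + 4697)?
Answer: -31933395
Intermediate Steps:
U(G) = 6*G (U(G) = 5*G + G = 6*G)
(U(28/(-4) - 2/(-32)) - 4627)*(2143 + 4697) = (6*(28/(-4) - 2/(-32)) - 4627)*(2143 + 4697) = (6*(28*(-¼) - 2*(-1/32)) - 4627)*6840 = (6*(-7 + 1/16) - 4627)*6840 = (6*(-111/16) - 4627)*6840 = (-333/8 - 4627)*6840 = -37349/8*6840 = -31933395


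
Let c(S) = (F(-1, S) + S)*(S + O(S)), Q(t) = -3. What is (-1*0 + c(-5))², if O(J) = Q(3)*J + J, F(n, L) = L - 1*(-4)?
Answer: 900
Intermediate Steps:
F(n, L) = 4 + L (F(n, L) = L + 4 = 4 + L)
O(J) = -2*J (O(J) = -3*J + J = -2*J)
c(S) = -S*(4 + 2*S) (c(S) = ((4 + S) + S)*(S - 2*S) = (4 + 2*S)*(-S) = -S*(4 + 2*S))
(-1*0 + c(-5))² = (-1*0 + 2*(-5)*(-2 - 1*(-5)))² = (0 + 2*(-5)*(-2 + 5))² = (0 + 2*(-5)*3)² = (0 - 30)² = (-30)² = 900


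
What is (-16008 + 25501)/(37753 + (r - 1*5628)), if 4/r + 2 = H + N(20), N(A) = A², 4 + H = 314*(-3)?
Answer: 1300541/4401124 ≈ 0.29550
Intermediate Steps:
H = -946 (H = -4 + 314*(-3) = -4 - 942 = -946)
r = -1/137 (r = 4/(-2 + (-946 + 20²)) = 4/(-2 + (-946 + 400)) = 4/(-2 - 546) = 4/(-548) = 4*(-1/548) = -1/137 ≈ -0.0072993)
(-16008 + 25501)/(37753 + (r - 1*5628)) = (-16008 + 25501)/(37753 + (-1/137 - 1*5628)) = 9493/(37753 + (-1/137 - 5628)) = 9493/(37753 - 771037/137) = 9493/(4401124/137) = 9493*(137/4401124) = 1300541/4401124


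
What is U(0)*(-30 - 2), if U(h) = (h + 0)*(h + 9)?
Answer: 0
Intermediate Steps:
U(h) = h*(9 + h)
U(0)*(-30 - 2) = (0*(9 + 0))*(-30 - 2) = (0*9)*(-32) = 0*(-32) = 0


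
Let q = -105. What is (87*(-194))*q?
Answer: 1772190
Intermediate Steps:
(87*(-194))*q = (87*(-194))*(-105) = -16878*(-105) = 1772190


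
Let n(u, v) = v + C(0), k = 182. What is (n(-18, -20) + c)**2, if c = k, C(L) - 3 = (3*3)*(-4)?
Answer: 16641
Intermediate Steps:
C(L) = -33 (C(L) = 3 + (3*3)*(-4) = 3 + 9*(-4) = 3 - 36 = -33)
n(u, v) = -33 + v (n(u, v) = v - 33 = -33 + v)
c = 182
(n(-18, -20) + c)**2 = ((-33 - 20) + 182)**2 = (-53 + 182)**2 = 129**2 = 16641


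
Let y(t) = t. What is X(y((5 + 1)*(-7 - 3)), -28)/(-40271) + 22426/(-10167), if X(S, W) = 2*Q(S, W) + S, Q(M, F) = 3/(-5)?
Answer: -4512476128/2047176285 ≈ -2.2042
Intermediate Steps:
Q(M, F) = -⅗ (Q(M, F) = 3*(-⅕) = -⅗)
X(S, W) = -6/5 + S (X(S, W) = 2*(-⅗) + S = -6/5 + S)
X(y((5 + 1)*(-7 - 3)), -28)/(-40271) + 22426/(-10167) = (-6/5 + (5 + 1)*(-7 - 3))/(-40271) + 22426/(-10167) = (-6/5 + 6*(-10))*(-1/40271) + 22426*(-1/10167) = (-6/5 - 60)*(-1/40271) - 22426/10167 = -306/5*(-1/40271) - 22426/10167 = 306/201355 - 22426/10167 = -4512476128/2047176285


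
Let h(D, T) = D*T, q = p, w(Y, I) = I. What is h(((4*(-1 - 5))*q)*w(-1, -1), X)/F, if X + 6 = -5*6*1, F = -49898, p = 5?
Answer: 2160/24949 ≈ 0.086577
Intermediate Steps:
q = 5
X = -36 (X = -6 - 5*6*1 = -6 - 30*1 = -6 - 30 = -36)
h(((4*(-1 - 5))*q)*w(-1, -1), X)/F = ((((4*(-1 - 5))*5)*(-1))*(-36))/(-49898) = ((((4*(-6))*5)*(-1))*(-36))*(-1/49898) = ((-24*5*(-1))*(-36))*(-1/49898) = (-120*(-1)*(-36))*(-1/49898) = (120*(-36))*(-1/49898) = -4320*(-1/49898) = 2160/24949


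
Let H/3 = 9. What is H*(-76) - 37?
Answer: -2089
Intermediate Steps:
H = 27 (H = 3*9 = 27)
H*(-76) - 37 = 27*(-76) - 37 = -2052 - 37 = -2089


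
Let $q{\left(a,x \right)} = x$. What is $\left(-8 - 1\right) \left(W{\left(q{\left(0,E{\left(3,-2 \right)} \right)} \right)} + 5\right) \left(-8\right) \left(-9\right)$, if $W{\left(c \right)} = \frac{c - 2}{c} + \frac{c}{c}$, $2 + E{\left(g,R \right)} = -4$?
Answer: $-4752$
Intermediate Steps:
$E{\left(g,R \right)} = -6$ ($E{\left(g,R \right)} = -2 - 4 = -6$)
$W{\left(c \right)} = 1 + \frac{-2 + c}{c}$ ($W{\left(c \right)} = \frac{-2 + c}{c} + 1 = 1 + \frac{-2 + c}{c}$)
$\left(-8 - 1\right) \left(W{\left(q{\left(0,E{\left(3,-2 \right)} \right)} \right)} + 5\right) \left(-8\right) \left(-9\right) = \left(-8 - 1\right) \left(\left(2 - \frac{2}{-6}\right) + 5\right) \left(-8\right) \left(-9\right) = - 9 \left(\left(2 - - \frac{1}{3}\right) + 5\right) \left(-8\right) \left(-9\right) = - 9 \left(\left(2 + \frac{1}{3}\right) + 5\right) \left(-8\right) \left(-9\right) = - 9 \left(\frac{7}{3} + 5\right) \left(-8\right) \left(-9\right) = \left(-9\right) \frac{22}{3} \left(-8\right) \left(-9\right) = \left(-66\right) \left(-8\right) \left(-9\right) = 528 \left(-9\right) = -4752$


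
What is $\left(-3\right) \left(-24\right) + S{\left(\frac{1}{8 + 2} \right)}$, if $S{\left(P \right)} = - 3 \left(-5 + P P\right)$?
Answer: $\frac{8697}{100} \approx 86.97$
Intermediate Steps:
$S{\left(P \right)} = 15 - 3 P^{2}$ ($S{\left(P \right)} = - 3 \left(-5 + P^{2}\right) = 15 - 3 P^{2}$)
$\left(-3\right) \left(-24\right) + S{\left(\frac{1}{8 + 2} \right)} = \left(-3\right) \left(-24\right) + \left(15 - 3 \left(\frac{1}{8 + 2}\right)^{2}\right) = 72 + \left(15 - 3 \left(\frac{1}{10}\right)^{2}\right) = 72 + \left(15 - \frac{3}{100}\right) = 72 + \frac{1497}{100} = \frac{8697}{100}$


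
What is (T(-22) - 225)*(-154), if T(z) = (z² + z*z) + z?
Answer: -111034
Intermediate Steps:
T(z) = z + 2*z² (T(z) = (z² + z²) + z = 2*z² + z = z + 2*z²)
(T(-22) - 225)*(-154) = (-22*(1 + 2*(-22)) - 225)*(-154) = (-22*(1 - 44) - 225)*(-154) = (-22*(-43) - 225)*(-154) = (946 - 225)*(-154) = 721*(-154) = -111034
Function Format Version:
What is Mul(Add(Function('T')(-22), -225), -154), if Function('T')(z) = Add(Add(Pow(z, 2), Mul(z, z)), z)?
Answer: -111034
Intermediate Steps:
Function('T')(z) = Add(z, Mul(2, Pow(z, 2))) (Function('T')(z) = Add(Add(Pow(z, 2), Pow(z, 2)), z) = Add(Mul(2, Pow(z, 2)), z) = Add(z, Mul(2, Pow(z, 2))))
Mul(Add(Function('T')(-22), -225), -154) = Mul(Add(Mul(-22, Add(1, Mul(2, -22))), -225), -154) = Mul(Add(Mul(-22, Add(1, -44)), -225), -154) = Mul(Add(Mul(-22, -43), -225), -154) = Mul(Add(946, -225), -154) = Mul(721, -154) = -111034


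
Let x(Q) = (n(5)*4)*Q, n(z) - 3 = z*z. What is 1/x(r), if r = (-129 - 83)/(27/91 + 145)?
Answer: -6611/1080352 ≈ -0.0061193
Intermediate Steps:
n(z) = 3 + z**2 (n(z) = 3 + z*z = 3 + z**2)
r = -9646/6611 (r = -212/(27*(1/91) + 145) = -212/(27/91 + 145) = -212/13222/91 = -212*91/13222 = -9646/6611 ≈ -1.4591)
x(Q) = 112*Q (x(Q) = ((3 + 5**2)*4)*Q = ((3 + 25)*4)*Q = (28*4)*Q = 112*Q)
1/x(r) = 1/(112*(-9646/6611)) = 1/(-1080352/6611) = -6611/1080352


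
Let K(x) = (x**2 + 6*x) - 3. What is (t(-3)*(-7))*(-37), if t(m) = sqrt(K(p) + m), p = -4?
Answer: 259*I*sqrt(14) ≈ 969.09*I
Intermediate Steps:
K(x) = -3 + x**2 + 6*x
t(m) = sqrt(-11 + m) (t(m) = sqrt((-3 + (-4)**2 + 6*(-4)) + m) = sqrt((-3 + 16 - 24) + m) = sqrt(-11 + m))
(t(-3)*(-7))*(-37) = (sqrt(-11 - 3)*(-7))*(-37) = (sqrt(-14)*(-7))*(-37) = ((I*sqrt(14))*(-7))*(-37) = -7*I*sqrt(14)*(-37) = 259*I*sqrt(14)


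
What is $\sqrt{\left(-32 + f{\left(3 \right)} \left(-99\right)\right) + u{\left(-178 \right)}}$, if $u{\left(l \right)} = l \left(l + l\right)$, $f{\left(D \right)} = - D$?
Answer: $\sqrt{63633} \approx 252.26$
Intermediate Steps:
$u{\left(l \right)} = 2 l^{2}$ ($u{\left(l \right)} = l 2 l = 2 l^{2}$)
$\sqrt{\left(-32 + f{\left(3 \right)} \left(-99\right)\right) + u{\left(-178 \right)}} = \sqrt{\left(-32 + \left(-1\right) 3 \left(-99\right)\right) + 2 \left(-178\right)^{2}} = \sqrt{\left(-32 - -297\right) + 2 \cdot 31684} = \sqrt{\left(-32 + 297\right) + 63368} = \sqrt{265 + 63368} = \sqrt{63633}$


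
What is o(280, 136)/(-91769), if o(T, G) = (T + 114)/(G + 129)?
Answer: -394/24318785 ≈ -1.6201e-5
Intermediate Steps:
o(T, G) = (114 + T)/(129 + G)
o(280, 136)/(-91769) = ((114 + 280)/(129 + 136))/(-91769) = (394/265)*(-1/91769) = -394/24318785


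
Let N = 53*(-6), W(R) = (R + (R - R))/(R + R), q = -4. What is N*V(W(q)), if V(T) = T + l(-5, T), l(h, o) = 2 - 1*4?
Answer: 477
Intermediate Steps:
l(h, o) = -2 (l(h, o) = 2 - 4 = -2)
W(R) = ½ (W(R) = (R + 0)/((2*R)) = R*(1/(2*R)) = ½)
V(T) = -2 + T (V(T) = T - 2 = -2 + T)
N = -318
N*V(W(q)) = -318*(-2 + ½) = -318*(-3/2) = 477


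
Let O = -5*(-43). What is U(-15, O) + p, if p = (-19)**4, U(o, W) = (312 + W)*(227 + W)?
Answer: 363255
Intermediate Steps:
O = 215
U(o, W) = (227 + W)*(312 + W)
p = 130321
U(-15, O) + p = (70824 + 215**2 + 539*215) + 130321 = (70824 + 46225 + 115885) + 130321 = 232934 + 130321 = 363255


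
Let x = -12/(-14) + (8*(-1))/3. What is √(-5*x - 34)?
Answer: 2*I*√2751/21 ≈ 4.9952*I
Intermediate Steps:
x = -38/21 (x = -12*(-1/14) - 8*⅓ = 6/7 - 8/3 = -38/21 ≈ -1.8095)
√(-5*x - 34) = √(-5*(-38/21) - 34) = √(190/21 - 34) = √(-524/21) = 2*I*√2751/21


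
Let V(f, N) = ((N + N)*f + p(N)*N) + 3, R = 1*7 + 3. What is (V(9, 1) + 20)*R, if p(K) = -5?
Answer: 360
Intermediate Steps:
R = 10 (R = 7 + 3 = 10)
V(f, N) = 3 - 5*N + 2*N*f (V(f, N) = ((N + N)*f - 5*N) + 3 = ((2*N)*f - 5*N) + 3 = (2*N*f - 5*N) + 3 = (-5*N + 2*N*f) + 3 = 3 - 5*N + 2*N*f)
(V(9, 1) + 20)*R = ((3 - 5*1 + 2*1*9) + 20)*10 = ((3 - 5 + 18) + 20)*10 = (16 + 20)*10 = 36*10 = 360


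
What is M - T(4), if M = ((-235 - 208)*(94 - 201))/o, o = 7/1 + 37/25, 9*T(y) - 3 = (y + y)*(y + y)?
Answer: 10651021/1908 ≈ 5582.3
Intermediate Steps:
T(y) = ⅓ + 4*y²/9 (T(y) = ⅓ + ((y + y)*(y + y))/9 = ⅓ + ((2*y)*(2*y))/9 = ⅓ + (4*y²)/9 = ⅓ + 4*y²/9)
o = 212/25 (o = 7*1 + 37*(1/25) = 7 + 37/25 = 212/25 ≈ 8.4800)
M = 1185025/212 (M = ((-235 - 208)*(94 - 201))/(212/25) = -443*(-107)*(25/212) = 47401*(25/212) = 1185025/212 ≈ 5589.7)
M - T(4) = 1185025/212 - (⅓ + (4/9)*4²) = 1185025/212 - (⅓ + (4/9)*16) = 1185025/212 - (⅓ + 64/9) = 1185025/212 - 1*67/9 = 1185025/212 - 67/9 = 10651021/1908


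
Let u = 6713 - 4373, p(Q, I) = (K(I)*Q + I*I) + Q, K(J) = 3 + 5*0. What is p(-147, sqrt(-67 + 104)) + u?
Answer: 1789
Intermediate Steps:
K(J) = 3 (K(J) = 3 + 0 = 3)
p(Q, I) = I**2 + 4*Q (p(Q, I) = (3*Q + I*I) + Q = (3*Q + I**2) + Q = (I**2 + 3*Q) + Q = I**2 + 4*Q)
u = 2340
p(-147, sqrt(-67 + 104)) + u = ((sqrt(-67 + 104))**2 + 4*(-147)) + 2340 = ((sqrt(37))**2 - 588) + 2340 = (37 - 588) + 2340 = -551 + 2340 = 1789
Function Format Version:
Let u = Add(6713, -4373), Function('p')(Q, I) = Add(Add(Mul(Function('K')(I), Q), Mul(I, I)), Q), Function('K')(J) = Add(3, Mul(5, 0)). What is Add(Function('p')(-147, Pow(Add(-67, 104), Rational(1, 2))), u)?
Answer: 1789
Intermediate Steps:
Function('K')(J) = 3 (Function('K')(J) = Add(3, 0) = 3)
Function('p')(Q, I) = Add(Pow(I, 2), Mul(4, Q)) (Function('p')(Q, I) = Add(Add(Mul(3, Q), Mul(I, I)), Q) = Add(Add(Mul(3, Q), Pow(I, 2)), Q) = Add(Add(Pow(I, 2), Mul(3, Q)), Q) = Add(Pow(I, 2), Mul(4, Q)))
u = 2340
Add(Function('p')(-147, Pow(Add(-67, 104), Rational(1, 2))), u) = Add(Add(Pow(Pow(Add(-67, 104), Rational(1, 2)), 2), Mul(4, -147)), 2340) = Add(Add(Pow(Pow(37, Rational(1, 2)), 2), -588), 2340) = Add(Add(37, -588), 2340) = Add(-551, 2340) = 1789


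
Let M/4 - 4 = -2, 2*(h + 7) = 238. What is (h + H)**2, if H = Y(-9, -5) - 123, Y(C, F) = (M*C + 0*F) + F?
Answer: 7744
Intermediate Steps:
h = 112 (h = -7 + (1/2)*238 = -7 + 119 = 112)
M = 8 (M = 16 + 4*(-2) = 16 - 8 = 8)
Y(C, F) = F + 8*C (Y(C, F) = (8*C + 0*F) + F = (8*C + 0) + F = 8*C + F = F + 8*C)
H = -200 (H = (-5 + 8*(-9)) - 123 = (-5 - 72) - 123 = -77 - 123 = -200)
(h + H)**2 = (112 - 200)**2 = (-88)**2 = 7744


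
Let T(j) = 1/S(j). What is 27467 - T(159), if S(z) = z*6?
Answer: 26203517/954 ≈ 27467.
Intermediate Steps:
S(z) = 6*z
T(j) = 1/(6*j)
27467 - T(159) = 27467 - 1/(6*159) = 27467 - 1*1/954 = 27467 - 1/954 = 26203517/954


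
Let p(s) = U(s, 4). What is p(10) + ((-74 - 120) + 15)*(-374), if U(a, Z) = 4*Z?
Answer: 66962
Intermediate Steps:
p(s) = 16 (p(s) = 4*4 = 16)
p(10) + ((-74 - 120) + 15)*(-374) = 16 + ((-74 - 120) + 15)*(-374) = 16 + (-194 + 15)*(-374) = 16 - 179*(-374) = 16 + 66946 = 66962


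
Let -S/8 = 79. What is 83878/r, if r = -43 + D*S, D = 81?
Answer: -83878/51235 ≈ -1.6371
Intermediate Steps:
S = -632 (S = -8*79 = -632)
r = -51235 (r = -43 + 81*(-632) = -43 - 51192 = -51235)
83878/r = 83878/(-51235) = 83878*(-1/51235) = -83878/51235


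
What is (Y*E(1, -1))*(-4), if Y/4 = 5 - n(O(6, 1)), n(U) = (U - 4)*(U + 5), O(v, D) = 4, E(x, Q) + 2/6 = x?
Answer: -160/3 ≈ -53.333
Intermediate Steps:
E(x, Q) = -1/3 + x
n(U) = (-4 + U)*(5 + U)
Y = 20 (Y = 4*(5 - (-20 + 4 + 4**2)) = 4*(5 - (-20 + 4 + 16)) = 4*(5 - 1*0) = 4*(5 + 0) = 4*5 = 20)
(Y*E(1, -1))*(-4) = (20*(-1/3 + 1))*(-4) = (20*(2/3))*(-4) = (40/3)*(-4) = -160/3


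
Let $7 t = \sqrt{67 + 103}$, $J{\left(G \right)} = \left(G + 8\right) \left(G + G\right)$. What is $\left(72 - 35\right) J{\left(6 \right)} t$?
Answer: $888 \sqrt{170} \approx 11578.0$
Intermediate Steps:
$J{\left(G \right)} = 2 G \left(8 + G\right)$ ($J{\left(G \right)} = \left(8 + G\right) 2 G = 2 G \left(8 + G\right)$)
$t = \frac{\sqrt{170}}{7}$ ($t = \frac{\sqrt{67 + 103}}{7} = \frac{\sqrt{170}}{7} \approx 1.8626$)
$\left(72 - 35\right) J{\left(6 \right)} t = \left(72 - 35\right) 2 \cdot 6 \left(8 + 6\right) \frac{\sqrt{170}}{7} = 37 \cdot 2 \cdot 6 \cdot 14 \frac{\sqrt{170}}{7} = 37 \cdot 168 \frac{\sqrt{170}}{7} = 6216 \frac{\sqrt{170}}{7} = 888 \sqrt{170}$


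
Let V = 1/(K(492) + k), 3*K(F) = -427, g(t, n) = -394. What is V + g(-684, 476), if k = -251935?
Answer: -297955411/756232 ≈ -394.00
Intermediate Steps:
K(F) = -427/3 (K(F) = (1/3)*(-427) = -427/3)
V = -3/756232 (V = 1/(-427/3 - 251935) = 1/(-756232/3) = -3/756232 ≈ -3.9670e-6)
V + g(-684, 476) = -3/756232 - 394 = -297955411/756232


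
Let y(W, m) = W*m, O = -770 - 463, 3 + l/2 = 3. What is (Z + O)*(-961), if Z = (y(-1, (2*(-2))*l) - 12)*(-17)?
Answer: 988869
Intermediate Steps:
l = 0 (l = -6 + 2*3 = -6 + 6 = 0)
O = -1233
Z = 204 (Z = (-2*(-2)*0 - 12)*(-17) = (-(-4)*0 - 12)*(-17) = (-1*0 - 12)*(-17) = (0 - 12)*(-17) = -12*(-17) = 204)
(Z + O)*(-961) = (204 - 1233)*(-961) = -1029*(-961) = 988869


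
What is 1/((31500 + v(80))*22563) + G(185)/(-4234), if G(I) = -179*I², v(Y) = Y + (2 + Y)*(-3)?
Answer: 1082802323320696/748347900957 ≈ 1446.9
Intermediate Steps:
v(Y) = -6 - 2*Y (v(Y) = Y + (-6 - 3*Y) = -6 - 2*Y)
1/((31500 + v(80))*22563) + G(185)/(-4234) = 1/((31500 + (-6 - 2*80))*22563) - 179*185²/(-4234) = (1/22563)/(31500 + (-6 - 160)) - 179*34225*(-1/4234) = (1/22563)/(31500 - 166) - 6126275*(-1/4234) = (1/22563)/31334 + 6126275/4234 = (1/31334)*(1/22563) + 6126275/4234 = 1/706989042 + 6126275/4234 = 1082802323320696/748347900957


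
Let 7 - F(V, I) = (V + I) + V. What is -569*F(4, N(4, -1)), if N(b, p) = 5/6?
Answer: 6259/6 ≈ 1043.2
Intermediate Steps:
N(b, p) = 5/6 (N(b, p) = 5*(1/6) = 5/6)
F(V, I) = 7 - I - 2*V (F(V, I) = 7 - ((V + I) + V) = 7 - ((I + V) + V) = 7 - (I + 2*V) = 7 + (-I - 2*V) = 7 - I - 2*V)
-569*F(4, N(4, -1)) = -569*(7 - 1*5/6 - 2*4) = -569*(7 - 5/6 - 8) = -569*(-11/6) = 6259/6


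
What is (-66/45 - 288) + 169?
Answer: -1807/15 ≈ -120.47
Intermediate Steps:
(-66/45 - 288) + 169 = (-66*1/45 - 288) + 169 = (-22/15 - 288) + 169 = -4342/15 + 169 = -1807/15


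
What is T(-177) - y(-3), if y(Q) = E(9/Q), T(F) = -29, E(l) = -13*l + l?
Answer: -65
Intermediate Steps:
E(l) = -12*l
y(Q) = -108/Q
T(-177) - y(-3) = -29 - (-108)/(-3) = -29 - (-108)*(-1)/3 = -29 - 1*36 = -29 - 36 = -65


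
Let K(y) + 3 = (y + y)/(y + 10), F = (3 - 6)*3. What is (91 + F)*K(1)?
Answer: -2542/11 ≈ -231.09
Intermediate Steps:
F = -9 (F = -3*3 = -9)
K(y) = -3 + 2*y/(10 + y) (K(y) = -3 + (y + y)/(y + 10) = -3 + (2*y)/(10 + y) = -3 + 2*y/(10 + y))
(91 + F)*K(1) = (91 - 9)*((-30 - 1*1)/(10 + 1)) = 82*((-30 - 1)/11) = 82*((1/11)*(-31)) = 82*(-31/11) = -2542/11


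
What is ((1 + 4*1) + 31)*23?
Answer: 828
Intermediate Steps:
((1 + 4*1) + 31)*23 = ((1 + 4) + 31)*23 = (5 + 31)*23 = 36*23 = 828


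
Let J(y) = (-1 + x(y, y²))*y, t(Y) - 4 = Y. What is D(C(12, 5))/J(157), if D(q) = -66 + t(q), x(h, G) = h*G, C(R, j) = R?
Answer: -25/303786522 ≈ -8.2295e-8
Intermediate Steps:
x(h, G) = G*h
t(Y) = 4 + Y
J(y) = y*(-1 + y³) (J(y) = (-1 + y²*y)*y = (-1 + y³)*y = y*(-1 + y³))
D(q) = -62 + q (D(q) = -66 + (4 + q) = -62 + q)
D(C(12, 5))/J(157) = (-62 + 12)/(157⁴ - 1*157) = -50/(607573201 - 157) = -50/607573044 = -50*1/607573044 = -25/303786522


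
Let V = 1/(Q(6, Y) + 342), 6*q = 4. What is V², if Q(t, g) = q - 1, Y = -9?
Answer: 9/1050625 ≈ 8.5663e-6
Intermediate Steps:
q = ⅔ (q = (⅙)*4 = ⅔ ≈ 0.66667)
Q(t, g) = -⅓ (Q(t, g) = ⅔ - 1 = -⅓)
V = 3/1025 (V = 1/(-⅓ + 342) = 1/(1025/3) = 3/1025 ≈ 0.0029268)
V² = (3/1025)² = 9/1050625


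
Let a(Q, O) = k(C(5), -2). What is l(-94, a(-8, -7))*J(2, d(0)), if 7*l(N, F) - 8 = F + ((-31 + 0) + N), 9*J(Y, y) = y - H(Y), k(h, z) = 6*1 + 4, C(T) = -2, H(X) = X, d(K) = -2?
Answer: 428/63 ≈ 6.7936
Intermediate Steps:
k(h, z) = 10 (k(h, z) = 6 + 4 = 10)
a(Q, O) = 10
J(Y, y) = -Y/9 + y/9 (J(Y, y) = (y - Y)/9 = -Y/9 + y/9)
l(N, F) = -23/7 + F/7 + N/7 (l(N, F) = 8/7 + (F + ((-31 + 0) + N))/7 = 8/7 + (F + (-31 + N))/7 = 8/7 + (-31 + F + N)/7 = 8/7 + (-31/7 + F/7 + N/7) = -23/7 + F/7 + N/7)
l(-94, a(-8, -7))*J(2, d(0)) = (-23/7 + (⅐)*10 + (⅐)*(-94))*(-⅑*2 + (⅑)*(-2)) = (-23/7 + 10/7 - 94/7)*(-2/9 - 2/9) = -107/7*(-4/9) = 428/63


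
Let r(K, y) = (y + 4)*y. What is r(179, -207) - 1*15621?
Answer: 26400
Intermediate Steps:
r(K, y) = y*(4 + y) (r(K, y) = (4 + y)*y = y*(4 + y))
r(179, -207) - 1*15621 = -207*(4 - 207) - 1*15621 = -207*(-203) - 15621 = 42021 - 15621 = 26400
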